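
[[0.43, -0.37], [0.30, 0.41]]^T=[[0.43, 0.30], [-0.37, 0.41]]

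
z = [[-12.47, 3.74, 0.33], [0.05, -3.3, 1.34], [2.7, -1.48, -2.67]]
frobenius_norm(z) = 14.10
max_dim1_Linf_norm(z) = 12.47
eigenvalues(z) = [(-12.43+0j), (-3+0.66j), (-3-0.66j)]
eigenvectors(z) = [[0.96+0.00j,(0.33-0.01j),0.33+0.01j],[(0.03+0j),(0.83+0j),0.83-0.00j],[-0.26+0.00j,(0.17+0.41j),0.17-0.41j]]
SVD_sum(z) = [[-12.32, 4.09, 0.83],  [0.95, -0.31, -0.06],  [3.02, -1.0, -0.2]] + [[-0.00,-0.01,0.01], [-0.73,-2.61,1.97], [0.22,0.78,-0.59]] + [[-0.15, -0.34, -0.50],  [-0.16, -0.38, -0.56],  [-0.54, -1.26, -1.88]]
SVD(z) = [[-0.97, -0.00, 0.25], [0.07, -0.96, 0.28], [0.24, 0.29, 0.93]] @ diag([13.43117741181007, 3.495297601001064, 2.5062258503413504]) @ [[0.95, -0.31, -0.06], [0.22, 0.78, -0.59], [-0.23, -0.54, -0.81]]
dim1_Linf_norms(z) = [12.47, 3.3, 2.7]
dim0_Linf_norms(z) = [12.47, 3.74, 2.67]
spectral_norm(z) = 13.43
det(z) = -117.66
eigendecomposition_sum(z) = [[(-12.68+0j), 5.15-0.00j, -0.28+0.00j], [(-0.44+0j), (0.18-0j), -0.01+0.00j], [(3.44-0j), (-1.4+0j), (0.08-0j)]] + [[(0.11+0.34j), -0.70-0.24j, 0.30+1.22j], [(0.24+0.85j), -1.74-0.64j, (0.67+3.06j)], [(-0.37+0.3j), (-0.04-0.99j), -1.37+0.96j]] + [[0.11-0.34j, -0.70+0.24j, 0.30-1.22j],[(0.24-0.85j), -1.74+0.64j, (0.67-3.06j)],[-0.37-0.30j, -0.04+0.99j, -1.37-0.96j]]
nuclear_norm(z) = 19.43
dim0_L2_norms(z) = [12.76, 5.2, 3.01]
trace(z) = -18.44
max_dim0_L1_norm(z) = 15.22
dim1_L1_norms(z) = [16.54, 4.69, 6.85]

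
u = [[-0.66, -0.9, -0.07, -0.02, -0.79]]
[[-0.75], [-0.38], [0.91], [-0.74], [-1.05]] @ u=[[0.50, 0.68, 0.05, 0.02, 0.59], [0.25, 0.34, 0.03, 0.01, 0.30], [-0.6, -0.82, -0.06, -0.02, -0.72], [0.49, 0.67, 0.05, 0.01, 0.58], [0.69, 0.94, 0.07, 0.02, 0.83]]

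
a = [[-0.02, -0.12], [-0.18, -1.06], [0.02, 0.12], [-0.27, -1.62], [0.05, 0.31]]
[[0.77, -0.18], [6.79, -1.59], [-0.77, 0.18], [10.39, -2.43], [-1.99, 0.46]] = a @ [[1.66, 1.25], [-6.69, 1.29]]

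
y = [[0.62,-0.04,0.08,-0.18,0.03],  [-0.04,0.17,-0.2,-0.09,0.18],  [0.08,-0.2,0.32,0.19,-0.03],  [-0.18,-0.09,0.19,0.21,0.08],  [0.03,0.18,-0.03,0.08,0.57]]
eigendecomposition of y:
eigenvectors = [[-0.14, -0.89, -0.31, -0.31, -0.02],[0.24, 0.18, -0.42, -0.16, -0.84],[-0.65, -0.17, 0.34, 0.46, -0.48],[-0.49, 0.28, 0.21, -0.79, -0.04],[-0.51, 0.27, -0.75, 0.2, 0.25]]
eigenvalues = [0.53, 0.69, 0.67, -0.01, -0.0]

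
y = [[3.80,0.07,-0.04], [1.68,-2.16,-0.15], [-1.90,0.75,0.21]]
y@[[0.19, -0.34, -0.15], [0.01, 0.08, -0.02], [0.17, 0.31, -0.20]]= [[0.72, -1.3, -0.56], [0.27, -0.79, -0.18], [-0.32, 0.77, 0.23]]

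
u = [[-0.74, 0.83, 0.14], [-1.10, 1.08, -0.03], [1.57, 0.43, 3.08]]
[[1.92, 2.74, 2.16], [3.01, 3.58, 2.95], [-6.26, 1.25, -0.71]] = u@ [[-1.56, -1.21, -0.57], [1.16, 2.10, 2.14], [-1.40, 0.73, -0.24]]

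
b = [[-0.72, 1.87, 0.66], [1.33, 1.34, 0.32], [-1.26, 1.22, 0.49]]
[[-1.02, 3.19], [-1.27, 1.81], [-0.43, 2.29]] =b@[[-0.34, -0.2], [-0.48, 1.37], [-0.55, 0.74]]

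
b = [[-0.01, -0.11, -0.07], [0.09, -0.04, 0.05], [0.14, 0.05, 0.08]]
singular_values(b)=[0.2, 0.12, 0.02]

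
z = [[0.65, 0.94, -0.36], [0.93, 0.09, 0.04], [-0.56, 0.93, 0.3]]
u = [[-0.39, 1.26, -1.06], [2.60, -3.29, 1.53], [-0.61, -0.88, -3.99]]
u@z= [[1.51, -1.24, -0.13],[-2.23, 3.57, -0.61],[1.02, -4.36, -1.01]]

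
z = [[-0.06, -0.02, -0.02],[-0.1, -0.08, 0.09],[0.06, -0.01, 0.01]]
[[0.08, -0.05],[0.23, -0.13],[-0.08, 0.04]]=z @ [[-1.51,0.83], [-0.32,0.18], [0.62,-0.34]]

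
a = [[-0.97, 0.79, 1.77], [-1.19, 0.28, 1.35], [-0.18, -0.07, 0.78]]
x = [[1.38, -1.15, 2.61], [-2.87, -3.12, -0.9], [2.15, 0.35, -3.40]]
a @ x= [[0.2, -0.73, -9.26], [0.46, 0.97, -7.95], [1.63, 0.70, -3.06]]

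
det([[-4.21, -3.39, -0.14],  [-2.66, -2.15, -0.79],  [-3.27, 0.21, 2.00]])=-8.325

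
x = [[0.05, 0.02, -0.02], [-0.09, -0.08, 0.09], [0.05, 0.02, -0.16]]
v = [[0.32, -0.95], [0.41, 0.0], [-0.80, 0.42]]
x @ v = [[0.04,-0.06],[-0.13,0.12],[0.15,-0.11]]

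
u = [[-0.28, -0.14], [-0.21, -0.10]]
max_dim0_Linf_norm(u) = 0.28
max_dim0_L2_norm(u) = 0.35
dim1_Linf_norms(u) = [0.28, 0.21]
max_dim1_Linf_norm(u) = 0.28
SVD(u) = [[-0.80, -0.60], [-0.60, 0.8]] @ diag([0.3899834774051609, 0.003589895677927686]) @ [[0.90, 0.44], [-0.44, 0.9]]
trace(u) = -0.38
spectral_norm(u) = 0.39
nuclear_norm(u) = 0.39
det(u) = -0.00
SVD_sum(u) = [[-0.28, -0.14], [-0.21, -0.10]] + [[0.00, -0.0], [-0.0, 0.00]]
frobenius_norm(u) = 0.39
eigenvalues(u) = [-0.38, 0.0]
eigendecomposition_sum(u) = [[-0.28, -0.14],[-0.21, -0.1]] + [[0.0, -0.00],  [-0.0, 0.0]]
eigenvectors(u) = [[-0.80, 0.44], [-0.6, -0.9]]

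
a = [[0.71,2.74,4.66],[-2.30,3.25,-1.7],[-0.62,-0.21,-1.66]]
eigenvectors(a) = [[(-0.8+0j), -0.80-0.00j, (-0.84+0j)], [(-0.4-0.4j), (-0.4+0.4j), (-0.4+0j)], [(0.16-0.07j), 0.16+0.07j, (0.37+0j)]]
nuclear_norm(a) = 10.08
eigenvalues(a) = [(1.15+1.8j), (1.15-1.8j), (-0+0j)]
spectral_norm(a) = 5.71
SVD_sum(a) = [[1.08, 2.14, 4.84], [-0.14, -0.27, -0.62], [-0.34, -0.67, -1.52]] + [[-0.37, 0.60, -0.18], [-2.16, 3.52, -1.08], [-0.28, 0.46, -0.14]] + [[0.00, 0.00, -0.0], [-0.00, -0.0, 0.0], [0.0, 0.0, -0.00]]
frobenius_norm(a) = 7.19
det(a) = -0.02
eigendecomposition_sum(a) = [[(0.35+2.63j),1.37-1.86j,(2.32+4j)],[(-1.15+1.5j),(1.63-0.24j),-0.85+3.18j],[-0.31-0.49j,-0.11+0.50j,-0.83-0.59j]] + [[(0.35-2.63j),1.37+1.86j,2.32-4.00j], [(-1.15-1.5j),1.63+0.24j,(-0.85-3.18j)], [(-0.31+0.49j),(-0.11-0.5j),-0.83+0.59j]] + [[0.00-0.00j, -0.00+0.00j, 0.02-0.00j], [0.00-0.00j, (-0+0j), (0.01-0j)], [(-0+0j), -0j, (-0.01+0j)]]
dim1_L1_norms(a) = [8.11, 7.25, 2.49]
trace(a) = 2.30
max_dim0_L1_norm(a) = 8.02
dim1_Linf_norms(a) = [4.66, 3.25, 1.66]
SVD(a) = [[-0.95, -0.17, 0.27], [0.12, -0.98, -0.17], [0.3, -0.13, 0.95]] @ diag([5.705613450737276, 4.370340342305739, 0.0006657182816926095]) @ [[-0.2, -0.4, -0.9], [0.51, -0.82, 0.25], [0.84, 0.40, -0.36]]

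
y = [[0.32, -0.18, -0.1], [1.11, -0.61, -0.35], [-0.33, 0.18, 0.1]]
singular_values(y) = [1.42, 0.0, 0.0]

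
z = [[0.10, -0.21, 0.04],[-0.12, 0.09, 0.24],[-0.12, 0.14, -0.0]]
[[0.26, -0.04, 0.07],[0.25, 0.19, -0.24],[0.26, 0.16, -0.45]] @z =[[0.02,-0.05,0.00], [0.03,-0.07,0.06], [0.06,-0.10,0.05]]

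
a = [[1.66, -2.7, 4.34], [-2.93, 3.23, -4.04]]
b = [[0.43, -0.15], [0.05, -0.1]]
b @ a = [[1.15, -1.65, 2.47], [0.38, -0.46, 0.62]]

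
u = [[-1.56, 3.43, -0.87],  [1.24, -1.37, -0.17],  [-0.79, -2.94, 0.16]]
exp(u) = [[1.53, 2.95, -1.16], [0.81, 1.58, -0.55], [-2.08, -4.35, 2.22]]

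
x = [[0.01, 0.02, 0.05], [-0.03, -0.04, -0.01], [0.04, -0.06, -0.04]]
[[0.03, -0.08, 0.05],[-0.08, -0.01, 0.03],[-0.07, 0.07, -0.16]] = x @ [[0.49, 0.43, -2.08],[1.54, 0.45, 0.41],[-0.09, -1.96, 1.18]]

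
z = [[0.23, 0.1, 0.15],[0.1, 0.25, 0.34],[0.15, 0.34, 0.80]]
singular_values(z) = [1.0, 0.19, 0.08]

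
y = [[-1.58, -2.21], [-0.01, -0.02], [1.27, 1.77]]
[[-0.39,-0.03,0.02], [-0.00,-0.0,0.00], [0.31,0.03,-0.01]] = y @[[0.09, -0.05, 0.1], [0.11, 0.05, -0.08]]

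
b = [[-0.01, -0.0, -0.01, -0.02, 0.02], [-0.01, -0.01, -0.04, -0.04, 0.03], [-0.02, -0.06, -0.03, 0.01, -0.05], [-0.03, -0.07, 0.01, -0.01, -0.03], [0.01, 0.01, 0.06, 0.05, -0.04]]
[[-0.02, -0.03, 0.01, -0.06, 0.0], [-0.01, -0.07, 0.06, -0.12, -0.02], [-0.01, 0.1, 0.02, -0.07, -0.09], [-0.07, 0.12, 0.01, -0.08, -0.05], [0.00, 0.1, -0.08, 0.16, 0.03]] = b@[[1.23, -0.08, 1.29, 1.21, 0.25],[0.94, -1.27, -0.91, 0.62, 0.41],[-0.63, 0.86, -0.66, 1.0, 0.76],[-0.53, 0.49, -0.43, 1.55, 0.12],[-1.15, -0.86, 0.54, -0.14, 0.72]]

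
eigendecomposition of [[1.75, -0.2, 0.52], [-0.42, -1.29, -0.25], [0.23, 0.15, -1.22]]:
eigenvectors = [[-0.99+0.00j, -0.06-0.12j, -0.06+0.12j], [0.14+0.00j, (-0.71+0j), (-0.71-0j)], [(-0.07+0j), (0.11+0.68j), 0.11-0.68j]]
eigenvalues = [(1.81+0j), (-1.29+0.17j), (-1.29-0.17j)]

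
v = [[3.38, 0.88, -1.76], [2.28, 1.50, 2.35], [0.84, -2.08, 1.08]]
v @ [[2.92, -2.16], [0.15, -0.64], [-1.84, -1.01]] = [[13.24, -6.09],  [2.56, -8.26],  [0.15, -1.57]]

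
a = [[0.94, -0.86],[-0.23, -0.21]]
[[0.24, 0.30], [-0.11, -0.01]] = a @ [[0.37, 0.18], [0.13, -0.15]]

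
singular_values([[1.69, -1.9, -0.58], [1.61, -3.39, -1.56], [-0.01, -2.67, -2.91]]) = [5.9, 2.02, 0.27]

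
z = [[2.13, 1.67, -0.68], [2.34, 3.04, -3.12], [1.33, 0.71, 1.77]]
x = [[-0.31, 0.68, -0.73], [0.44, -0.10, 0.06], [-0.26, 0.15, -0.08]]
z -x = [[2.44, 0.99, 0.05], [1.90, 3.14, -3.18], [1.59, 0.56, 1.85]]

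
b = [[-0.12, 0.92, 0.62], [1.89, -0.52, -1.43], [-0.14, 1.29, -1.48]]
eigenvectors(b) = [[(-0.72+0j), (0.06-0.36j), (0.06+0.36j)], [(-0.63+0j), (-0.02+0.65j), -0.02-0.65j], [-0.29+0.00j, 0.67+0.00j, 0.67-0.00j]]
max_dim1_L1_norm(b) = 3.84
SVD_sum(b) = [[-0.41, 0.06, 0.48], [1.53, -0.23, -1.77], [0.59, -0.09, -0.68]] + [[-0.20, 0.47, -0.23], [0.18, -0.43, 0.21], [-0.62, 1.46, -0.72]] + [[0.49, 0.39, 0.37], [0.17, 0.14, 0.13], [-0.11, -0.08, -0.08]]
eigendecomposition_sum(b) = [[0.65-0.00j, 0.36-0.00j, (-0.05+0j)],[0.57-0.00j, 0.32-0.00j, -0.04+0.00j],[0.27-0.00j, (0.15-0j), -0.02+0.00j]] + [[(-0.38+0.05j), (0.28-0.27j), (0.33+0.47j)], [(0.66-0.18j), -0.42+0.54j, (-0.69-0.73j)], [-0.20-0.67j, 0.57+0.41j, -0.73+0.74j]] + [[(-0.38-0.05j), (0.28+0.27j), 0.33-0.47j], [(0.66+0.18j), (-0.42-0.54j), -0.69+0.73j], [(-0.2+0.67j), 0.57-0.41j, -0.73-0.74j]]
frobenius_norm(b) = 3.32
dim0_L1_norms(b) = [2.15, 2.73, 3.53]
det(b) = 3.91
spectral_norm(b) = 2.60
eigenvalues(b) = [(0.95+0j), (-1.53+1.33j), (-1.53-1.33j)]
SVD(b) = [[-0.24, 0.29, 0.92], [0.91, -0.27, 0.32], [0.35, 0.92, -0.20]] @ diag([2.6011232655250796, 1.90152979148051, 0.7905961103219716]) @ [[0.65, -0.10, -0.75], [-0.36, 0.84, -0.41], [0.67, 0.54, 0.51]]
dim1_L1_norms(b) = [1.66, 3.84, 2.91]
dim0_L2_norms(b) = [1.9, 1.67, 2.15]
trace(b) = -2.12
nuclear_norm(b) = 5.29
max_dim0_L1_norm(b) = 3.53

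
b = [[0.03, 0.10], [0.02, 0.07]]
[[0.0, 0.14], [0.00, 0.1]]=b @[[-0.57, 0.46], [0.21, 1.26]]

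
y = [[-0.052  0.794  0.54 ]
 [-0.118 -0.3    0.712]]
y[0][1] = 0.794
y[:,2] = [0.54, 0.712]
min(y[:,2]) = 0.54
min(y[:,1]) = -0.3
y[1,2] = 0.712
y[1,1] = -0.3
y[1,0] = -0.118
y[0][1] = 0.794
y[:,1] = [0.794, -0.3]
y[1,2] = 0.712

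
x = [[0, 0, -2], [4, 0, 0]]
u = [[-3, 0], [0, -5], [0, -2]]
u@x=[[0, 0, 6], [-20, 0, 0], [-8, 0, 0]]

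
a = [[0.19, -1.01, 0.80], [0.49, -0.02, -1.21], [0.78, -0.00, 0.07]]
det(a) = 1.00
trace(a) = 0.24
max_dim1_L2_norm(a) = 1.31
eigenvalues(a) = [(1.13+0j), (-0.45+0.83j), (-0.45-0.83j)]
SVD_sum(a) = [[-0.17, -0.48, 0.99], [0.17, 0.49, -1.01], [0.01, 0.02, -0.05]] + [[0.50, -0.36, -0.09],[0.46, -0.34, -0.08],[0.49, -0.36, -0.09]] + [[-0.14, -0.16, -0.1], [-0.15, -0.18, -0.11], [0.28, 0.33, 0.21]]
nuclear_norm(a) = 3.24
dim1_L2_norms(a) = [1.3, 1.31, 0.78]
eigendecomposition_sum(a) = [[(0.43+0j), -0.38+0.00j, (0.76+0j)], [(-0.15-0j), (0.13+0j), (-0.27+0j)], [0.32+0.00j, (-0.28+0j), (0.56+0j)]] + [[(-0.12+0.26j), (-0.31+0.01j), (0.02-0.35j)],[0.32+0.24j, -0.08+0.43j, (-0.47-0.13j)],[(0.23-0.03j), 0.14+0.21j, (-0.25+0.14j)]] + [[(-0.12-0.26j), -0.31-0.01j, (0.02+0.35j)], [0.32-0.24j, (-0.08-0.43j), (-0.47+0.13j)], [(0.23+0.03j), (0.14-0.21j), (-0.25-0.14j)]]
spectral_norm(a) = 1.60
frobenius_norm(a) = 2.00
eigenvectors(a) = [[(0.78+0j), -0.11-0.52j, -0.11+0.52j], [(-0.27+0j), (-0.74+0j), -0.74-0.00j], [(0.57+0j), (-0.3+0.29j), (-0.3-0.29j)]]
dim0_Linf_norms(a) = [0.78, 1.01, 1.21]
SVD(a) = [[-0.70, -0.59, -0.4], [0.71, -0.55, -0.43], [0.04, -0.58, 0.81]] @ diag([1.599218174519361, 1.0495637029515383, 0.5958332516179496]) @ [[0.15, 0.43, -0.89], [-0.80, 0.58, 0.15], [0.58, 0.69, 0.44]]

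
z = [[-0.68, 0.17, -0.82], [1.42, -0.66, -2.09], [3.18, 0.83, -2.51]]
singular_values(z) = [4.75, 1.35, 0.86]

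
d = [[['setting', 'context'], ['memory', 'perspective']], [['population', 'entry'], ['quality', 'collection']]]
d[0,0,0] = 'setting'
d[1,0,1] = 'entry'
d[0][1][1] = 'perspective'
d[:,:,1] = [['context', 'perspective'], ['entry', 'collection']]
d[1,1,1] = 'collection'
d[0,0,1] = 'context'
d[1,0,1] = 'entry'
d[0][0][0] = 'setting'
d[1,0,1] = 'entry'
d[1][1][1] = 'collection'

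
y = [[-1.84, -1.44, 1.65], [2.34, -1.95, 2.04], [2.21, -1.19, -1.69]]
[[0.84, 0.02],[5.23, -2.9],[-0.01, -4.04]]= y@ [[0.90,-0.58],[-0.21,1.44],[1.33,0.62]]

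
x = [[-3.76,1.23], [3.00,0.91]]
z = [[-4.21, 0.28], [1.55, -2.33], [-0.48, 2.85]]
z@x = [[16.67, -4.92],[-12.82, -0.21],[10.35, 2.0]]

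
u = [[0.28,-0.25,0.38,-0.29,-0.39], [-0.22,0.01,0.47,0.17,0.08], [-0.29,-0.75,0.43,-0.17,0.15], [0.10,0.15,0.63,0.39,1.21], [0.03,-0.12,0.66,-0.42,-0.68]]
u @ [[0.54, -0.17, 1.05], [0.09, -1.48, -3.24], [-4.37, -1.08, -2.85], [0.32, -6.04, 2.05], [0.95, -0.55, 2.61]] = [[-2.00, 1.88, -1.59],  [-2.04, -1.56, -1.05],  [-2.02, 1.64, 0.94],  [-1.41, -3.94, 1.78],  [-3.66, 2.37, -4.1]]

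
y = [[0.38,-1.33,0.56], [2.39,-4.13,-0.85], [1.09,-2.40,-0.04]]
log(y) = [[(-3.17-0.44j), (-1.11+0.72j), 4.04+0.22j],  [(-2.19-1.9j), 0.57+3.09j, 2.49+0.92j],  [-2.07-1.02j, 0.48+1.66j, 1.39+0.50j]]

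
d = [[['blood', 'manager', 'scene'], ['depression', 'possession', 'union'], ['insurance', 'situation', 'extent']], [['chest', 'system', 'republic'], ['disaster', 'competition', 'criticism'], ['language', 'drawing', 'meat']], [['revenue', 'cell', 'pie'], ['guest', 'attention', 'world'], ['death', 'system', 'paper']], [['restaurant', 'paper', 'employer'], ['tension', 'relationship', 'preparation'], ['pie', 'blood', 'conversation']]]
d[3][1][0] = 'tension'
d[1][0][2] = 'republic'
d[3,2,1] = 'blood'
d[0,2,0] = 'insurance'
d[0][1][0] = 'depression'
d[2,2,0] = 'death'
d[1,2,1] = 'drawing'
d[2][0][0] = 'revenue'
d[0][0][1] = 'manager'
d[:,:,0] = [['blood', 'depression', 'insurance'], ['chest', 'disaster', 'language'], ['revenue', 'guest', 'death'], ['restaurant', 'tension', 'pie']]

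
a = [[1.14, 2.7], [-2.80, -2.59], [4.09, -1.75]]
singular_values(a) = [5.19, 4.0]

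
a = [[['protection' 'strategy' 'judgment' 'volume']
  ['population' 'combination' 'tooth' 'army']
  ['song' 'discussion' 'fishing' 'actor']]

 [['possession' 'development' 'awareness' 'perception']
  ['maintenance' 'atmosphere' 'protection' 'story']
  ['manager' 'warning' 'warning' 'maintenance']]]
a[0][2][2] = 'fishing'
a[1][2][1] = 'warning'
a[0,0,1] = 'strategy'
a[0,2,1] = 'discussion'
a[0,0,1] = 'strategy'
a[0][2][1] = 'discussion'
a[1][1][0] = 'maintenance'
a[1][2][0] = 'manager'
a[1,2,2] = 'warning'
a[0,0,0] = 'protection'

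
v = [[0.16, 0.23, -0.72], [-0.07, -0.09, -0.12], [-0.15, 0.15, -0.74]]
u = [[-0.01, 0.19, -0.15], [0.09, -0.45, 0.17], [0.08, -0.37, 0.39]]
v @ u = [[-0.04,0.19,-0.27], [-0.02,0.07,-0.05], [-0.04,0.18,-0.24]]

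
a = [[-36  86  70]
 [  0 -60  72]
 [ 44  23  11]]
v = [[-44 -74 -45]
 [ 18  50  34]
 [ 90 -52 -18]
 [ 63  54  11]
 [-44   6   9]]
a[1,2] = 72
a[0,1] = 86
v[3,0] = 63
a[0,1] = 86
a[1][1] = -60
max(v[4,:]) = 9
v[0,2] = -45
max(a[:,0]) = 44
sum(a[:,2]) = 153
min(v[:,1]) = -74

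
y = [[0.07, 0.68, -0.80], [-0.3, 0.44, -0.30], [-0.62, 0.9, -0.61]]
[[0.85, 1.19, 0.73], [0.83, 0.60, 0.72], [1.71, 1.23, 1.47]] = y@[[-1.20, -0.27, -1.43],[0.67, 0.36, -0.12],[-0.6, -1.21, -1.14]]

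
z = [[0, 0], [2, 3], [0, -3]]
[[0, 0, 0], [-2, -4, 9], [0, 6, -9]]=z@[[-1, 1, 0], [0, -2, 3]]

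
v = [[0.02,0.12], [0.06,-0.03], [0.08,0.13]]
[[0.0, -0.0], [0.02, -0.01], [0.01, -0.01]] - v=[[-0.02, -0.12],[-0.04, 0.02],[-0.07, -0.14]]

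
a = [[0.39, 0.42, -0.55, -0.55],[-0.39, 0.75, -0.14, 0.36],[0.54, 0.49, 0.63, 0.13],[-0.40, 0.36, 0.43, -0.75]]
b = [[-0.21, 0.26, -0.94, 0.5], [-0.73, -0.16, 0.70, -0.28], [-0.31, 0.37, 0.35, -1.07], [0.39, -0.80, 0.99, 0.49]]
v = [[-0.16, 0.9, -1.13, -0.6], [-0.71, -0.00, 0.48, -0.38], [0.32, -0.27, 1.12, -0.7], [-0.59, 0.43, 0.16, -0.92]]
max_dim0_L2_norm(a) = 1.05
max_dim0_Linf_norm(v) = 1.13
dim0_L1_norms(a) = [1.72, 2.02, 1.75, 1.79]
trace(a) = 1.02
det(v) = 0.01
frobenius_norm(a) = 1.94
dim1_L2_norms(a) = [0.97, 0.93, 0.97, 1.02]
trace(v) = 0.04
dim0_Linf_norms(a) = [0.54, 0.75, 0.63, 0.75]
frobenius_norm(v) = 2.58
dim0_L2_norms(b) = [0.91, 0.93, 1.57, 1.31]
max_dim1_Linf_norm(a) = 0.75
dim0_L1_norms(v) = [1.78, 1.6, 2.89, 2.6]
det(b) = -0.01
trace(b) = 0.47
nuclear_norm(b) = 3.99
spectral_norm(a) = 1.12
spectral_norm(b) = 1.74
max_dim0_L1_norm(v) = 2.89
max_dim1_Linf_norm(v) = 1.13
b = a @ v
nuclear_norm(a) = 3.87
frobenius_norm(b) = 2.43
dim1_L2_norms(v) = [1.57, 0.94, 1.39, 1.19]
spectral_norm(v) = 1.87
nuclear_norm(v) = 4.25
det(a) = -0.86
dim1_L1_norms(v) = [2.79, 1.57, 2.41, 2.1]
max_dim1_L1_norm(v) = 2.79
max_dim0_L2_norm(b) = 1.57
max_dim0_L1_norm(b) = 2.98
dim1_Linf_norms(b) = [0.94, 0.73, 1.07, 0.99]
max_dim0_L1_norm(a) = 2.02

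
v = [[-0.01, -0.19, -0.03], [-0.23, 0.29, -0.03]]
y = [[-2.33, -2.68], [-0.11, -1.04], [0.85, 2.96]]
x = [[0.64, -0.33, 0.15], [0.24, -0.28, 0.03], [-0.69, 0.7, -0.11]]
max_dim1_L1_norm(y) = 5.01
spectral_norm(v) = 0.40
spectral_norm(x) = 1.27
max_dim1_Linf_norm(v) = 0.29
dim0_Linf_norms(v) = [0.23, 0.29, 0.03]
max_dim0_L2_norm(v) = 0.35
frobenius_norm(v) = 0.42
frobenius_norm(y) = 4.82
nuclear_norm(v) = 0.52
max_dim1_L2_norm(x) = 0.99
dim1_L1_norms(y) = [5.01, 1.15, 3.81]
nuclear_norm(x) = 1.48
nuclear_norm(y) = 5.78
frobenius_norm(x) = 1.29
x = y @ v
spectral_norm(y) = 4.69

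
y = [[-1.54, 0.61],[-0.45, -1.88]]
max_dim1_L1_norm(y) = 2.33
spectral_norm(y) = 1.98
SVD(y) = [[-0.36, 0.93], [0.93, 0.36]] @ diag([1.978134321277375, 1.602368436716256]) @ [[0.07, -1.0], [-1.00, -0.07]]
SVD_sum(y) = [[-0.05, 0.71], [0.13, -1.84]] + [[-1.49, -0.10], [-0.58, -0.04]]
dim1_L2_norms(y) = [1.66, 1.93]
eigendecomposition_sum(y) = [[-0.77+0.54j, 0.31+1.05j], [(-0.23-0.78j), (-0.94-0.05j)]] + [[-0.77-0.54j, (0.31-1.05j)],[-0.23+0.78j, (-0.94+0.05j)]]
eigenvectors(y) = [[0.76+0.00j, (0.76-0j)],[(-0.21+0.62j), (-0.21-0.62j)]]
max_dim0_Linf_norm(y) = 1.88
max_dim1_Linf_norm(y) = 1.88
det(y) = 3.17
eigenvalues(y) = [(-1.71+0.5j), (-1.71-0.5j)]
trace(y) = -3.42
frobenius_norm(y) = 2.55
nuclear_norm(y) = 3.58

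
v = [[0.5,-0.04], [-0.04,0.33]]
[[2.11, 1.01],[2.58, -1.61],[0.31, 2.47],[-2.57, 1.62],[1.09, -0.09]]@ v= [[1.01, 0.25], [1.35, -0.63], [0.06, 0.8], [-1.35, 0.64], [0.55, -0.07]]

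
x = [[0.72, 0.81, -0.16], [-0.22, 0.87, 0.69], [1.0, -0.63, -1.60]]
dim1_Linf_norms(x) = [0.81, 0.87, 1.6]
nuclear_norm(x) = 3.55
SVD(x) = [[-0.06, -0.89, -0.45], [0.45, -0.43, 0.78], [-0.89, -0.16, 0.43]] @ diag([2.2209690701702414, 1.2221318861639732, 0.10995472781296002]) @ [[-0.46, 0.41, 0.79], [-0.58, -0.81, 0.08], [-0.67, 0.42, -0.61]]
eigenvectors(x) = [[0.2, -0.79, 0.92], [-0.29, 0.32, 0.26], [0.93, -0.53, 0.3]]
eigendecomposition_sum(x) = [[0.16,-0.17,-0.34],[-0.23,0.24,0.50],[0.74,-0.78,-1.59]] + [[0.21, -0.51, -0.20], [-0.09, 0.21, 0.08], [0.14, -0.34, -0.14]] + [[0.35, 1.48, 0.39],[0.1, 0.42, 0.11],[0.12, 0.49, 0.13]]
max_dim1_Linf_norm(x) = 1.6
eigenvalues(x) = [-1.19, 0.28, 0.9]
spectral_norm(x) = 2.22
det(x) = -0.30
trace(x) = -0.01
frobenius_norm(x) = 2.54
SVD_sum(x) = [[0.06, -0.05, -0.10],  [-0.46, 0.41, 0.79],  [0.92, -0.81, -1.56]] + [[0.63, 0.88, -0.09],  [0.3, 0.43, -0.04],  [0.11, 0.16, -0.02]] + [[0.03,-0.02,0.03], [-0.06,0.04,-0.05], [-0.03,0.02,-0.03]]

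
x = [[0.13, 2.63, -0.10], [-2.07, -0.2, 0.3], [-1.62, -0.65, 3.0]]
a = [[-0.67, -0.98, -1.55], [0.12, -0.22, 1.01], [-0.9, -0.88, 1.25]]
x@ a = [[0.32, -0.62, 2.33],[1.09, 1.81, 3.38],[-1.69, -0.91, 5.6]]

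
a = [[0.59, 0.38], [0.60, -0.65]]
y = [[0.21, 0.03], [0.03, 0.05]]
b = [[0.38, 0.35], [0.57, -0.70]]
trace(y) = 0.26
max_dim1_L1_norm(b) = 1.27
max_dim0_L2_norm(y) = 0.21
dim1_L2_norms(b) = [0.52, 0.9]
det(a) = -0.61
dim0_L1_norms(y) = [0.24, 0.08]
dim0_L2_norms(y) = [0.21, 0.06]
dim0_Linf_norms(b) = [0.57, 0.7]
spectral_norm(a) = 0.90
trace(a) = -0.06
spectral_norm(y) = 0.22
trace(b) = -0.32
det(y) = 0.01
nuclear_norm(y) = 0.26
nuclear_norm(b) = 1.42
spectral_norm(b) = 0.90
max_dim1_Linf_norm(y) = 0.21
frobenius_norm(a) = 1.13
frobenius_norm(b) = 1.04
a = b + y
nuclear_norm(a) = 1.58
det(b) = -0.47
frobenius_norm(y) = 0.22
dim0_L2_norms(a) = [0.84, 0.75]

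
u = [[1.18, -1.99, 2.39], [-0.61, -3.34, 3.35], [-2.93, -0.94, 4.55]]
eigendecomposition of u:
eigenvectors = [[0.40-0.36j,0.40+0.36j,(-0.32+0j)],[0.38-0.06j,(0.38+0.06j),-0.91+0.00j],[(0.75+0j),(0.75-0j),-0.25+0.00j]]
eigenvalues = [(2.51+1.45j), (2.51-1.45j), (-2.64+0j)]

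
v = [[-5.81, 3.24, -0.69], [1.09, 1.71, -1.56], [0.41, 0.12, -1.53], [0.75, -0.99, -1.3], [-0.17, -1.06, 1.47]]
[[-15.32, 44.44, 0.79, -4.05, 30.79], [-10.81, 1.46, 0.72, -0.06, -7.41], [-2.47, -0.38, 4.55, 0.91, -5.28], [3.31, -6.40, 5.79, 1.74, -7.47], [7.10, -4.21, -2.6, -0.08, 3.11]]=v@[[-0.33, -5.57, -0.9, 0.34, -5.07], [-5.08, 3.52, -2.09, -0.76, 0.87], [1.13, -0.97, -3.38, -0.56, 2.16]]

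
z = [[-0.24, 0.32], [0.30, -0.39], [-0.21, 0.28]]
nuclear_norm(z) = 0.73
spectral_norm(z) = 0.72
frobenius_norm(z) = 0.72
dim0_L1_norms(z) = [0.75, 0.99]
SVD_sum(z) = [[-0.24, 0.32], [0.3, -0.39], [-0.21, 0.28]] + [[0.00, 0.00],  [0.0, 0.0],  [0.00, 0.00]]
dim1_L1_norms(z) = [0.56, 0.69, 0.49]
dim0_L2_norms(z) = [0.44, 0.58]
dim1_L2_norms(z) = [0.4, 0.49, 0.35]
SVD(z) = [[-0.55, -0.51], [0.68, -0.73], [-0.48, -0.45]] @ diag([0.7242793750235719, 0.004403057513154478]) @ [[0.60, -0.80], [-0.8, -0.60]]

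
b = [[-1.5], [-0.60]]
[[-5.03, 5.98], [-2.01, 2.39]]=b @ [[3.35, -3.99]]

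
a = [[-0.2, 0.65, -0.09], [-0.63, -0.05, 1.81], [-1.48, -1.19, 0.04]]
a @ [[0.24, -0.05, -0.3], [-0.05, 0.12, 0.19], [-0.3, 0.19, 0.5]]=[[-0.05, 0.07, 0.14], [-0.69, 0.37, 1.08], [-0.31, -0.06, 0.24]]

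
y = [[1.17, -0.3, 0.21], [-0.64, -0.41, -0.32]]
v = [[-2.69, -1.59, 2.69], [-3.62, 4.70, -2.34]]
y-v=[[3.86,1.29,-2.48], [2.98,-5.11,2.02]]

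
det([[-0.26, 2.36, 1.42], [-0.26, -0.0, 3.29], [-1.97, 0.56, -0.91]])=-15.582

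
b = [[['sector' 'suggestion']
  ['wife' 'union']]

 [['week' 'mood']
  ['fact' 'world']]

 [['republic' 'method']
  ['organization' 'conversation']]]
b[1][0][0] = 'week'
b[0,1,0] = 'wife'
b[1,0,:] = ['week', 'mood']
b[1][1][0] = 'fact'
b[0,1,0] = 'wife'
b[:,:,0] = [['sector', 'wife'], ['week', 'fact'], ['republic', 'organization']]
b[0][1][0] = 'wife'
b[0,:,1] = ['suggestion', 'union']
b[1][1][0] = 'fact'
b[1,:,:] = [['week', 'mood'], ['fact', 'world']]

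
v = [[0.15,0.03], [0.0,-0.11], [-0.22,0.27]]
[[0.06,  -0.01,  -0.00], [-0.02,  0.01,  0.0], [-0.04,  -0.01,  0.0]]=v@[[0.37, -0.07, -0.03],[0.14, -0.08, -0.01]]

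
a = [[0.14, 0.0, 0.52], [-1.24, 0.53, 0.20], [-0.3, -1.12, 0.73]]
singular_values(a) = [1.41, 1.34, 0.47]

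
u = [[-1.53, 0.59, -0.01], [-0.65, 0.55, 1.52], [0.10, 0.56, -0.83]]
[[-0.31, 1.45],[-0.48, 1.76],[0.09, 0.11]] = u@[[0.14, -0.53],[-0.16, 1.09],[-0.20, 0.54]]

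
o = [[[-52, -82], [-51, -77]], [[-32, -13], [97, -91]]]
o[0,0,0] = -52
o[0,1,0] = -51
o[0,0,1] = -82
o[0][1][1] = -77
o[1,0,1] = -13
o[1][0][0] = -32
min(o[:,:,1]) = -91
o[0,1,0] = -51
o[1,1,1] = -91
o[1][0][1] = -13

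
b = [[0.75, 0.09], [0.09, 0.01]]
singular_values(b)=[0.76, 0.0]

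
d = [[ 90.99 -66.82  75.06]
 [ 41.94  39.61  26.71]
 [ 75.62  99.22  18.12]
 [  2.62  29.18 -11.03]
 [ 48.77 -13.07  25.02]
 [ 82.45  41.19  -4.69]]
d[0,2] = 75.06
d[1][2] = 26.71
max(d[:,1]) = 99.22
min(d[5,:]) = -4.69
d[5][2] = -4.69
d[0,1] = -66.82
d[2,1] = 99.22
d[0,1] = -66.82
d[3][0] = 2.62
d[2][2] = 18.12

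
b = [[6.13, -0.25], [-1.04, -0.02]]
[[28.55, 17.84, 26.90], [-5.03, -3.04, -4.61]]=b @ [[4.78, 2.92, 4.42],[2.99, 0.23, 0.77]]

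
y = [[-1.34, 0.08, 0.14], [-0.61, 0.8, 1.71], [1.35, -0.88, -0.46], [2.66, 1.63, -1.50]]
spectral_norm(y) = 3.91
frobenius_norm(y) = 4.53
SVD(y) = [[-0.30, 0.06, -0.55],[-0.31, 0.73, 0.57],[0.30, -0.50, 0.58],[0.85, 0.46, -0.19]] @ diag([3.910581598474945, 1.950867664709502, 1.2042702838067714]) @ [[0.83, 0.22, -0.51], [0.01, 0.91, 0.41], [0.55, -0.35, 0.76]]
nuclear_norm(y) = 7.07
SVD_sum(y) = [[-0.98,-0.26,0.59], [-1.00,-0.26,0.61], [0.97,0.26,-0.59], [2.78,0.73,-1.69]] + [[0.0, 0.11, 0.05], [0.01, 1.3, 0.58], [-0.01, -0.89, -0.40], [0.01, 0.82, 0.37]] + [[-0.37,0.23,-0.5], [0.38,-0.24,0.52], [0.39,-0.24,0.53], [-0.13,0.08,-0.18]]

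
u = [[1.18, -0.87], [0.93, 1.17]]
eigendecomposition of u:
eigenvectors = [[0.00+0.70j, 0.00-0.70j], [0.72+0.00j, 0.72-0.00j]]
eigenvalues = [(1.17+0.9j), (1.17-0.9j)]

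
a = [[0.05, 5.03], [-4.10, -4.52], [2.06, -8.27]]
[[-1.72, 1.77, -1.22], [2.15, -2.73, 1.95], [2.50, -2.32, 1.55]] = a @ [[-0.15, 0.28, -0.21], [-0.34, 0.35, -0.24]]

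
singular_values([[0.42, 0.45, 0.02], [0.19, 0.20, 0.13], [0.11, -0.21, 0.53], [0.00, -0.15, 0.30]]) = [0.71, 0.65, 0.04]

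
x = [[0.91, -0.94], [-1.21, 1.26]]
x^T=[[0.91,  -1.21], [-0.94,  1.26]]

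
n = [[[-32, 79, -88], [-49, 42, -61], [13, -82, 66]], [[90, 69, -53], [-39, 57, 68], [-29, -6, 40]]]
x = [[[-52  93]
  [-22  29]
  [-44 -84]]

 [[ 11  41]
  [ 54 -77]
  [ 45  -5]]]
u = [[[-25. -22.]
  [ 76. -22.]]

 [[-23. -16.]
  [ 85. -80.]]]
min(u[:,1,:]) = -80.0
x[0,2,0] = -44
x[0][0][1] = 93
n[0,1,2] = -61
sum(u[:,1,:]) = 59.0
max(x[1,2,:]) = 45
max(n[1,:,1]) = 69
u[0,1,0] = 76.0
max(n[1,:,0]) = 90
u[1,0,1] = -16.0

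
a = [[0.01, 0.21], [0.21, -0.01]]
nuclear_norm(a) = 0.42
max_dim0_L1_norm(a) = 0.22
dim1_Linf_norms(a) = [0.21, 0.21]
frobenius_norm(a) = 0.30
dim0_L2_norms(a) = [0.21, 0.21]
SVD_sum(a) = [[0.01, 0.00], [0.21, 0.0]] + [[0.00, 0.21], [0.0, -0.01]]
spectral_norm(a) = 0.21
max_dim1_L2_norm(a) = 0.21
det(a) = -0.04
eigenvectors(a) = [[0.72, -0.69], [0.69, 0.72]]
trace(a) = 0.00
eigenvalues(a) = [0.21, -0.21]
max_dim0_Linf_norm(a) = 0.21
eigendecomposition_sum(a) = [[0.11, 0.11], [0.11, 0.10]] + [[-0.1, 0.11], [0.11, -0.11]]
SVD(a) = [[-0.05, -1.00], [-1.00, 0.05]] @ diag([0.21023796041628637, 0.21023796041628637]) @ [[-1.00, -0.00], [-0.00, -1.00]]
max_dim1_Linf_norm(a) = 0.21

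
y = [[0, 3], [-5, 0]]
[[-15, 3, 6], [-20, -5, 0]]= y @ [[4, 1, 0], [-5, 1, 2]]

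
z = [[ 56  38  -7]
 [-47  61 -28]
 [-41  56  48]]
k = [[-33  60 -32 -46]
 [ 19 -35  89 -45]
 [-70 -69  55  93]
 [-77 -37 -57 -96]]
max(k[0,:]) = 60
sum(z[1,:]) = -14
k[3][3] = -96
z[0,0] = 56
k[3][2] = -57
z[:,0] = [56, -47, -41]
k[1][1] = -35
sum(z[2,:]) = 63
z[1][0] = -47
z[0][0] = 56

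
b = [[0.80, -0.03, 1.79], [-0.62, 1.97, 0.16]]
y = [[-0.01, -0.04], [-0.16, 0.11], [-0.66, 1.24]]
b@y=[[-1.18,2.18], [-0.41,0.44]]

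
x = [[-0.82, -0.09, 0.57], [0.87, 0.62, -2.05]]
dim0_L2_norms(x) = [1.2, 0.63, 2.13]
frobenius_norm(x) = 2.52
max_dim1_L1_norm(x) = 3.54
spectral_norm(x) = 2.47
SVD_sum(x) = [[-0.39, -0.22, 0.76],[1.03, 0.57, -1.98]] + [[-0.43, 0.13, -0.19], [-0.16, 0.05, -0.07]]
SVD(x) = [[-0.36,0.93], [0.93,0.36]] @ diag([2.4664198368778734, 0.5157258848025023]) @ [[0.45, 0.25, -0.86], [-0.88, 0.27, -0.38]]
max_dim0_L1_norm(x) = 2.62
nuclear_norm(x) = 2.98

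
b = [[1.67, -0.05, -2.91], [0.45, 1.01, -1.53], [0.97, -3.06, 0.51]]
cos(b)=[[0.8, -1.83, 1.68], [0.0, -0.32, 0.95], [-0.28, 1.37, 0.49]]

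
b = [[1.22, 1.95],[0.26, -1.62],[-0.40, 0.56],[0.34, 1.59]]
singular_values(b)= [3.15, 1.09]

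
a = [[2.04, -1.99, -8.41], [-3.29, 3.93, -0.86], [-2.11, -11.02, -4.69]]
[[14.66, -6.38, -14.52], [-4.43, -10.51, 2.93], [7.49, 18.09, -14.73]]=a @ [[1.28, 0.17, -0.34], [-0.35, -2.24, 0.78], [-1.35, 1.33, 1.46]]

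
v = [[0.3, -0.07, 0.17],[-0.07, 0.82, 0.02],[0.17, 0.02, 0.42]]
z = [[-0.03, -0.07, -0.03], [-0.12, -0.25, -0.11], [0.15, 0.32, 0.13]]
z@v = [[-0.01, -0.06, -0.02], [-0.04, -0.20, -0.07], [0.04, 0.25, 0.09]]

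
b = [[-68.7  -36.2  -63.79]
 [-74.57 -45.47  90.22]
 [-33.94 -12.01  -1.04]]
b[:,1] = [-36.2, -45.47, -12.01]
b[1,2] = 90.22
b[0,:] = [-68.7, -36.2, -63.79]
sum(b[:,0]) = -177.20999999999998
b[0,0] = -68.7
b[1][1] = -45.47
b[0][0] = -68.7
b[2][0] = -33.94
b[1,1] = -45.47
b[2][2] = -1.04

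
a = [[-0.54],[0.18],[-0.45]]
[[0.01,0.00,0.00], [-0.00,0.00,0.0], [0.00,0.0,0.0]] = a @ [[-0.01, -0.00, -0.0]]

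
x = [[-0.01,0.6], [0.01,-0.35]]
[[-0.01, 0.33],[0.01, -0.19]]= x@[[-0.1, -0.27], [-0.02, 0.54]]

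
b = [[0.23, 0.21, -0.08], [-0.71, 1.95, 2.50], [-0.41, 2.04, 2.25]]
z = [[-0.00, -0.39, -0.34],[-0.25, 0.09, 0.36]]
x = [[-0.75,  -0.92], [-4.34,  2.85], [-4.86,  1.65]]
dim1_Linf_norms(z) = [0.39, 0.36]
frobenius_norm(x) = 7.40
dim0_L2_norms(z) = [0.25, 0.4, 0.5]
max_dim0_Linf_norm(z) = 0.39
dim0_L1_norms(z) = [0.25, 0.48, 0.7]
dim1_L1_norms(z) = [0.73, 0.7]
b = x @ z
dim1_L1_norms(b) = [0.52, 5.16, 4.7]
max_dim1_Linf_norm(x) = 4.86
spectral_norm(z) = 0.63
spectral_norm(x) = 7.25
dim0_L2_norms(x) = [6.56, 3.42]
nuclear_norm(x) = 8.73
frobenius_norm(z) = 0.68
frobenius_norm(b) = 4.48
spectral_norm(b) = 4.46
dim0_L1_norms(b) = [1.35, 4.2, 4.83]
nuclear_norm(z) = 0.90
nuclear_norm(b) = 4.87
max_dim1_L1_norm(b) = 5.16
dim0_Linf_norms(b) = [0.71, 2.04, 2.5]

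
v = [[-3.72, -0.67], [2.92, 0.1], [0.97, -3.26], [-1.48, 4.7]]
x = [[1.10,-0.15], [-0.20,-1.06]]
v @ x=[[-3.96, 1.27],  [3.19, -0.54],  [1.72, 3.31],  [-2.57, -4.76]]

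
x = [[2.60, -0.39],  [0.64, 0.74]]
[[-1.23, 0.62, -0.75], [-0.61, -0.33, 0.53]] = x@[[-0.53, 0.15, -0.16], [-0.37, -0.58, 0.86]]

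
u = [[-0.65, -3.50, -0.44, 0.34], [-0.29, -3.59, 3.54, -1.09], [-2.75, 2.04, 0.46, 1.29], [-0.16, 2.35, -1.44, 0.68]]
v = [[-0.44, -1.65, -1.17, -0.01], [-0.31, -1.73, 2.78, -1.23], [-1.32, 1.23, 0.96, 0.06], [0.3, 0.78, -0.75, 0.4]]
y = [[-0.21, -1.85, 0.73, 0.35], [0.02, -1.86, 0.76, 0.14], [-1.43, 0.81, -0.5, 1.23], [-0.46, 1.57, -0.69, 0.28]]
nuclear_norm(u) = 12.57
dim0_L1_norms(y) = [2.12, 6.09, 2.68, 2.0]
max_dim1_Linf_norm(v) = 2.78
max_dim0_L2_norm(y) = 3.16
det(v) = 0.06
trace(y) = -2.29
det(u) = 3.00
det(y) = 0.00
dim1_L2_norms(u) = [3.6, 5.17, 3.69, 2.84]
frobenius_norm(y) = 3.98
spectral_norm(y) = 3.50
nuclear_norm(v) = 7.62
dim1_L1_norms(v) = [3.27, 6.05, 3.57, 2.23]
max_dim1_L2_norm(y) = 2.11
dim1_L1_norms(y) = [3.14, 2.78, 3.97, 3.0]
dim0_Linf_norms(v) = [1.32, 1.73, 2.78, 1.23]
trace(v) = -0.81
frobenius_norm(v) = 4.71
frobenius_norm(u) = 7.83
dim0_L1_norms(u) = [3.85, 11.48, 5.88, 3.4]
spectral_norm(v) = 3.71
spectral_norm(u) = 6.60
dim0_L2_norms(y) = [1.52, 3.16, 1.36, 1.32]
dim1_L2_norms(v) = [2.07, 3.51, 2.04, 1.19]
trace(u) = -3.10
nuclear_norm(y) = 5.41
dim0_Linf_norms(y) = [1.43, 1.86, 0.76, 1.23]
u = y + v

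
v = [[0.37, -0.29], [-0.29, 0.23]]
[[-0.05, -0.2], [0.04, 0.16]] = v@[[-0.3, -0.21], [-0.20, 0.41]]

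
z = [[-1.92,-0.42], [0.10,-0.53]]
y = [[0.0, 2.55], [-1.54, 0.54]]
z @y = [[0.65, -5.12],[0.82, -0.03]]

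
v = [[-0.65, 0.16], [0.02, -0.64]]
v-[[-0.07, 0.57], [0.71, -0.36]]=[[-0.58, -0.41], [-0.69, -0.28]]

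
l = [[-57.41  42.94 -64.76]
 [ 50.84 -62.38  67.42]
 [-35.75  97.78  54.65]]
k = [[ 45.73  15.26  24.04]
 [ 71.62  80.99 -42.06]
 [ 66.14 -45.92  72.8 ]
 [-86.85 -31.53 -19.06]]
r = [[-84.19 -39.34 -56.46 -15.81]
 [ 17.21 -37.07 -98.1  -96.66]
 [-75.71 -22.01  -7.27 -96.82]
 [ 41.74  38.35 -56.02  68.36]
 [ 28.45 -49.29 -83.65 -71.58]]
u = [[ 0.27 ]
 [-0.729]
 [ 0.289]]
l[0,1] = 42.94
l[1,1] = -62.38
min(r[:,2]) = -98.1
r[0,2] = -56.46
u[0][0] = 0.27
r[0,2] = -56.46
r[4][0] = 28.45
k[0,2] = 24.04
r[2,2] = -7.27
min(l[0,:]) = -64.76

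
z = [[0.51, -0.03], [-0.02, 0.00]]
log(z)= [[-0.68+0.01j, -0.36+0.18j], [(-0.24+0.12j), (-6.73+3.13j)]]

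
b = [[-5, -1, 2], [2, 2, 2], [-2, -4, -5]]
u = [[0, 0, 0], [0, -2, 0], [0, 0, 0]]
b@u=[[0, 2, 0], [0, -4, 0], [0, 8, 0]]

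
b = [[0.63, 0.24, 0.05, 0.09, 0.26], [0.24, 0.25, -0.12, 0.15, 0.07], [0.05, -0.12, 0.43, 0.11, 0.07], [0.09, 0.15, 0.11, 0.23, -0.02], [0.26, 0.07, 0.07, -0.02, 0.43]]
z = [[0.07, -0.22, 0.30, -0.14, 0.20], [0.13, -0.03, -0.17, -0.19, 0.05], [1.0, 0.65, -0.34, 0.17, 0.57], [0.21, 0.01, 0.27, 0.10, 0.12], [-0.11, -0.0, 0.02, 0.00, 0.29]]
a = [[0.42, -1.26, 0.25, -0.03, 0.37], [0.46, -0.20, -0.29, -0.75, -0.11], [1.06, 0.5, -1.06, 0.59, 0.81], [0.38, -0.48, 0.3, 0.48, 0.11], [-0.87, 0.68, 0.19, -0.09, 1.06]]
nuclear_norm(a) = 6.11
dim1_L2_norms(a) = [1.4, 0.95, 1.87, 0.84, 1.55]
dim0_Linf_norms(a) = [1.06, 1.26, 1.06, 0.75, 1.06]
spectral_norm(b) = 0.92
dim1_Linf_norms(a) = [1.26, 0.75, 1.06, 0.48, 1.06]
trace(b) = 1.97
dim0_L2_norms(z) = [1.04, 0.69, 0.55, 0.31, 0.68]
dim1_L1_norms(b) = [1.27, 0.83, 0.78, 0.6, 0.85]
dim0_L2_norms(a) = [1.55, 1.6, 1.18, 1.07, 1.39]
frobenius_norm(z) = 1.56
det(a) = -0.77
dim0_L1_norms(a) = [3.19, 3.12, 2.09, 1.94, 2.46]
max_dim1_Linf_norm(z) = 1.0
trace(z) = 0.09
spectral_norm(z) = 1.39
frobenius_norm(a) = 3.08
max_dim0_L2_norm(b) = 0.73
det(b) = -0.00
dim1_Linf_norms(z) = [0.3, 0.19, 1.0, 0.27, 0.29]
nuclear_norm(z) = 2.55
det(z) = 0.00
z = a @ b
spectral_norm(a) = 1.88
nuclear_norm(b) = 1.98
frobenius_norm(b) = 1.13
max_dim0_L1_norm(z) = 1.52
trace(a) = 0.70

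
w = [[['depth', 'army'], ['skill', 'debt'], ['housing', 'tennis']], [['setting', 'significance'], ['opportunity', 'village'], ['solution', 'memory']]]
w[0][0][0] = 'depth'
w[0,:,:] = [['depth', 'army'], ['skill', 'debt'], ['housing', 'tennis']]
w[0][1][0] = 'skill'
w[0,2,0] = 'housing'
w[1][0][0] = 'setting'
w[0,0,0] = 'depth'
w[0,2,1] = 'tennis'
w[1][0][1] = 'significance'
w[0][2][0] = 'housing'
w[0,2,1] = 'tennis'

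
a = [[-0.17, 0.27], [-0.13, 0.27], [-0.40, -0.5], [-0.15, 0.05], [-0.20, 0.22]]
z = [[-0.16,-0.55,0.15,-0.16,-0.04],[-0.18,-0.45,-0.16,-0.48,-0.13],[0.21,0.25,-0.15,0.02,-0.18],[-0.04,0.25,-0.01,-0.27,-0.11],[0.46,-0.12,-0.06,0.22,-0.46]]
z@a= [[0.07, -0.28], [0.25, -0.14], [0.02, 0.16], [0.04, 0.02], [0.02, 0.03]]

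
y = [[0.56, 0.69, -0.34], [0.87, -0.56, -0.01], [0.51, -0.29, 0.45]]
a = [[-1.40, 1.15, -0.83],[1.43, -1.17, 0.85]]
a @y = [[-0.21, -1.37, 0.09], [0.22, 1.4, -0.09]]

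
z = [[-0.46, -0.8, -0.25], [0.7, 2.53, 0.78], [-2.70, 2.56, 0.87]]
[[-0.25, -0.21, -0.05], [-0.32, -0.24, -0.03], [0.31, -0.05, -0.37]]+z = [[-0.71, -1.01, -0.30], [0.38, 2.29, 0.75], [-2.39, 2.51, 0.50]]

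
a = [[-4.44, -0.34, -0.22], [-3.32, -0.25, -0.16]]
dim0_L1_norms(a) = [7.76, 0.59, 0.38]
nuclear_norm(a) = 5.57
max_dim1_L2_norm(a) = 4.46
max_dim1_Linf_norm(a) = 4.44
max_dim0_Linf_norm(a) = 4.44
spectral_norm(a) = 5.57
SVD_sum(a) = [[-4.44, -0.34, -0.22], [-3.32, -0.25, -0.16]] + [[0.00, -0.00, -0.0],[-0.00, 0.00, 0.00]]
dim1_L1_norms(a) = [5.0, 3.73]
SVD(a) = [[-0.80, -0.6], [-0.6, 0.80]] @ diag([5.56669342379424, 0.0049320873844791785]) @ [[1.00, 0.08, 0.05], [-0.09, 0.68, 0.73]]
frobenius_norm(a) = 5.57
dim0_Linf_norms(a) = [4.44, 0.34, 0.22]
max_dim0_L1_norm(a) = 7.76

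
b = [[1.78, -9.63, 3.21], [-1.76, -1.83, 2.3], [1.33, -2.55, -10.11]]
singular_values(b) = [11.06, 10.13, 1.85]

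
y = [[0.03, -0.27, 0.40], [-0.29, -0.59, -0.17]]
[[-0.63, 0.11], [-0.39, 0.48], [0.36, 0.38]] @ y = [[-0.05, 0.11, -0.27], [-0.15, -0.18, -0.24], [-0.10, -0.32, 0.08]]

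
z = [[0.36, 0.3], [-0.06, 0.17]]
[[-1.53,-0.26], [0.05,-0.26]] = z @ [[-3.48, 0.42], [-0.94, -1.38]]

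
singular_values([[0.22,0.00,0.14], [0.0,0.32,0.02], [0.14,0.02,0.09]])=[0.33, 0.3, 0.0]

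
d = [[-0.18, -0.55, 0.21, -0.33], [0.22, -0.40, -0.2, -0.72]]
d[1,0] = 0.223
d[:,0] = [-0.175, 0.223]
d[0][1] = -0.547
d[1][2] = -0.197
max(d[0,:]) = 0.206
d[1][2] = -0.197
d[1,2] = -0.197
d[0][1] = -0.547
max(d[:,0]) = 0.223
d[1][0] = 0.223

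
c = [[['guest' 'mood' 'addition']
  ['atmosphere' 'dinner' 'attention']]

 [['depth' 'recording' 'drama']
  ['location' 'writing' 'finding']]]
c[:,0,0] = ['guest', 'depth']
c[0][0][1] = 'mood'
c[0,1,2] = 'attention'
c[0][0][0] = 'guest'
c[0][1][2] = 'attention'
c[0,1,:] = ['atmosphere', 'dinner', 'attention']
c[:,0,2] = ['addition', 'drama']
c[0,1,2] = 'attention'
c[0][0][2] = 'addition'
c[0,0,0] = 'guest'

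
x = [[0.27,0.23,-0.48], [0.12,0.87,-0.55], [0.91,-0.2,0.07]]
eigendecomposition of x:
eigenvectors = [[0.18+0.47j, 0.18-0.47j, -0.29+0.00j],[0.39+0.22j, 0.39-0.22j, -0.95+0.00j],[0.74+0.00j, (0.74-0j), (-0.1+0j)]]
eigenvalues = [(0.18+0.52j), (0.18-0.52j), (0.85+0j)]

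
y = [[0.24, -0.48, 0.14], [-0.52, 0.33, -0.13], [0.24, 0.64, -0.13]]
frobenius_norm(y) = 1.09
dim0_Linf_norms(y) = [0.52, 0.64, 0.14]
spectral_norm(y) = 0.92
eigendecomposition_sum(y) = [[0.41, -0.32, 0.12], [-0.48, 0.37, -0.14], [-0.25, 0.19, -0.07]] + [[-0.17, -0.16, 0.02], [-0.04, -0.04, 0.01], [0.48, 0.45, -0.06]] + [[-0.0, -0.00, -0.00], [0.00, 0.00, 0.00], [0.01, 0.0, 0.0]]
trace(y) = 0.44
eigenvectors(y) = [[0.61, -0.34, -0.09], [-0.71, -0.09, 0.24], [-0.36, 0.94, 0.97]]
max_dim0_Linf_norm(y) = 0.64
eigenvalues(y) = [0.71, -0.28, 0.0]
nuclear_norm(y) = 1.51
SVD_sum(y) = [[0.17, -0.5, 0.14], [-0.15, 0.45, -0.12], [-0.17, 0.5, -0.14]] + [[0.07, 0.02, 0.0], [-0.37, -0.12, -0.01], [0.41, 0.14, 0.01]] + [[-0.0, 0.00, 0.0], [-0.0, 0.00, 0.0], [-0.0, 0.00, 0.0]]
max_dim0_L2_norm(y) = 0.87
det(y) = -0.00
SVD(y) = [[-0.6, 0.13, 0.79],[0.54, -0.67, 0.52],[0.6, 0.73, 0.33]] @ diag([0.9196712358665942, 0.5848962636407776, 0.0010856788977779681]) @ [[-0.30, 0.92, -0.25], [0.95, 0.32, 0.02], [-0.10, 0.23, 0.97]]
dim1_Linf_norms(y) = [0.48, 0.52, 0.64]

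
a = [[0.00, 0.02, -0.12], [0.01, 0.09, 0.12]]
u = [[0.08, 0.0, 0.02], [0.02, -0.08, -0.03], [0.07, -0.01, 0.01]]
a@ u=[[-0.01, -0.0, -0.00], [0.01, -0.01, -0.0]]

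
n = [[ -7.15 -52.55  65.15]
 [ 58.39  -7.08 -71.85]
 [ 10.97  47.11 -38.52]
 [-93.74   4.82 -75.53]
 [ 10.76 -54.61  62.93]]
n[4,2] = 62.93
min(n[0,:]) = -52.55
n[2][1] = 47.11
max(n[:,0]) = 58.39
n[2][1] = 47.11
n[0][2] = 65.15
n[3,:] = [-93.74, 4.82, -75.53]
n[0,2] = 65.15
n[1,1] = -7.08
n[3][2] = -75.53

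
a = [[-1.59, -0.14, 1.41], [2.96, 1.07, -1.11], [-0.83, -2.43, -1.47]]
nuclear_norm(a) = 7.13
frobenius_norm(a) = 4.94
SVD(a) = [[-0.44, 0.4, -0.80], [0.82, -0.18, -0.54], [-0.36, -0.90, -0.25]] @ diag([4.012275893925265, 2.8758024249926675, 0.24597268838736228]) @ [[0.86,0.45,-0.25], [-0.14,0.67,0.72], [-0.5,0.58,-0.64]]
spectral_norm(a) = 4.01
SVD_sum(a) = [[-1.52, -0.80, 0.45], [2.82, 1.49, -0.83], [-1.23, -0.65, 0.36]] + [[-0.16,  0.78,  0.84], [0.07,  -0.34,  -0.37], [0.37,  -1.74,  -1.87]] + [[0.10, -0.12, 0.13], [0.07, -0.08, 0.09], [0.03, -0.04, 0.04]]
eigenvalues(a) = [(0.5+0.84j), (0.5-0.84j), (-2.99+0j)]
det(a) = -2.84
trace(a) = -1.99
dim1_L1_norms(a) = [3.14, 5.14, 4.73]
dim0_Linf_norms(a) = [2.96, 2.43, 1.47]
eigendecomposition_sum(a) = [[-0.39+0.65j, (-0.44+0.41j), 0.06+0.21j], [(1.06-0.48j), (0.92-0.13j), 0.11-0.32j], [(-0.86+0.68j), -0.81+0.33j, (-0.03+0.31j)]] + [[(-0.39-0.65j), (-0.44-0.41j), (0.06-0.21j)],  [(1.06+0.48j), 0.92+0.13j, (0.11+0.32j)],  [(-0.86-0.68j), (-0.81-0.33j), -0.03-0.31j]] + [[-0.81-0.00j, (0.75-0j), (1.29-0j)],[(0.83+0j), -0.77+0.00j, -1.33+0.00j],[0.89+0.00j, -0.82+0.00j, (-1.42+0j)]]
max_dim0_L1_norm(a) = 5.38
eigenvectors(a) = [[(-0.35+0.24j),(-0.35-0.24j),(-0.55+0j)],[(0.66+0j),(0.66-0j),(0.57+0j)],[(-0.6+0.15j),(-0.6-0.15j),0.61+0.00j]]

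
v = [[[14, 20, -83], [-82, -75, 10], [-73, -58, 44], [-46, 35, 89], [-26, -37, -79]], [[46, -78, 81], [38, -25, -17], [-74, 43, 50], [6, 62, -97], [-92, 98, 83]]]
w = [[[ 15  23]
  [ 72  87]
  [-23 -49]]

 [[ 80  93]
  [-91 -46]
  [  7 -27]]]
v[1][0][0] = 46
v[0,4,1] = -37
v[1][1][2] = -17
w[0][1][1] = 87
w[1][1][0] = -91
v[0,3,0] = -46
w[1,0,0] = 80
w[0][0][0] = 15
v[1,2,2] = 50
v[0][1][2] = 10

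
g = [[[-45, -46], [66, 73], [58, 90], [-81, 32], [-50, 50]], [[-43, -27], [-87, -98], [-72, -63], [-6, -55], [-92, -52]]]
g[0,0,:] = [-45, -46]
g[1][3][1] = -55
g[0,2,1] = 90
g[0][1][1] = 73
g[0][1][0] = 66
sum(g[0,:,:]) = 147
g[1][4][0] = -92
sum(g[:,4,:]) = -144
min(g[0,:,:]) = -81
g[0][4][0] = -50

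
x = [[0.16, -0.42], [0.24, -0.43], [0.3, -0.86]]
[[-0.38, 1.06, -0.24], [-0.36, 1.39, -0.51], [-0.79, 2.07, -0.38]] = x@[[0.38, 4.00, -3.57], [1.05, -1.01, -0.8]]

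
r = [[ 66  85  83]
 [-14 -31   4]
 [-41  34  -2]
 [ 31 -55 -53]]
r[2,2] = -2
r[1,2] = 4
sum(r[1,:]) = -41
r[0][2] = 83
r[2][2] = -2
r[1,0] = -14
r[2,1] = 34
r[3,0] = 31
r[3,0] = 31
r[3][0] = 31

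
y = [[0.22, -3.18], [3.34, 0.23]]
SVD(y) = [[-0.00,-1.0],[-1.00,0.00]] @ diag([3.3479114435087216, 3.187599248089908]) @ [[-1.0, -0.07], [-0.07, 1.00]]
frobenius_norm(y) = 4.62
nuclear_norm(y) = 6.54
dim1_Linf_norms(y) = [3.18, 3.34]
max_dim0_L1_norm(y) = 3.56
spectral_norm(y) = 3.35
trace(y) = 0.45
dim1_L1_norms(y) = [3.4, 3.57]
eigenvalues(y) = [(0.23+3.26j), (0.23-3.26j)]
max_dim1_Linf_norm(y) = 3.34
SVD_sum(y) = [[0.01, 0.0], [3.34, 0.22]] + [[0.21,  -3.18],[-0.0,  0.01]]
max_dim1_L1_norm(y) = 3.57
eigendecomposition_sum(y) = [[0.11+1.63j, -1.59+0.11j], [(1.67-0.12j), (0.12+1.63j)]] + [[(0.11-1.63j),-1.59-0.11j],[1.67+0.12j,0.12-1.63j]]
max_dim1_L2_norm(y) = 3.35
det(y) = 10.67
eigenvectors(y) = [[0.00-0.70j,  0.7j], [(-0.72+0j),  (-0.72-0j)]]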